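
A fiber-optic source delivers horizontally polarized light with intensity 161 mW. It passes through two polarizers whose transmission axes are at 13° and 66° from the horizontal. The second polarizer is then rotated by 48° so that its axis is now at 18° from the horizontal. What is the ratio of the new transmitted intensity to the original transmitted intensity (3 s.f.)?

Before rotation:
I₁ = I₀ cos²(13° − 0°) = I₀ cos²(13°) = 0.9494 I₀.
I₂ = I₁ cos²(66° − 13°) = 0.9494 I₀ · cos²(53°) = 0.3439 I₀.
After rotation:
I₁ = I₀ cos²(13° − 0°) = I₀ cos²(13°) = 0.9494 I₀.
I₂ = I₁ cos²(18° − 13°) = 0.9494 I₀ · cos²(5°) = 0.9422 I₀.
Ratio = 0.9422 / 0.3439 = 2.74.

I_new/I_old ≈ 2.74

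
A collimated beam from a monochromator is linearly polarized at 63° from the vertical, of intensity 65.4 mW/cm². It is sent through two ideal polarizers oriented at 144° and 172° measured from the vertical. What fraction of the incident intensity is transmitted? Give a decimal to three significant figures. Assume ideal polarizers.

I₁ = 65.4 mW/cm² · cos²(81°) = 1.6 mW/cm².
I₂ = I₁ · cos²(28°) = 1.6 · 0.7796 = 1.248 mW/cm².
Transmitted fraction = 0.01908.

I/I₀ ≈ 0.0191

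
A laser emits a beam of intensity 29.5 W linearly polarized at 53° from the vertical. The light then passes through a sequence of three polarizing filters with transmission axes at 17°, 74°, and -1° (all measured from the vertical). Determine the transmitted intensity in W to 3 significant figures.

I₁ = 29.5 W · cos²(36°) = 19.31 W.
I₂ = I₁ · cos²(57°) = 19.31 · 0.2966 = 5.727 W.
I₃ = I₂ · cos²(75°) = 5.727 · 0.06699 = 0.3837 W.

I ≈ 0.384 W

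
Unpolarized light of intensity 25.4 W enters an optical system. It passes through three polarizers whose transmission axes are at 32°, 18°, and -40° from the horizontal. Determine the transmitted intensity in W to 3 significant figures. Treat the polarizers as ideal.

Unpolarized light through the first polarizer → I₁ = 25.4 W/2 = 12.7 W, polarized at 32°.
I₂ = I₁ · cos²(14°) = 12.7 · 0.9415 = 11.96 W.
I₃ = I₂ · cos²(58°) = 11.96 · 0.2808 = 3.358 W.

I ≈ 3.36 W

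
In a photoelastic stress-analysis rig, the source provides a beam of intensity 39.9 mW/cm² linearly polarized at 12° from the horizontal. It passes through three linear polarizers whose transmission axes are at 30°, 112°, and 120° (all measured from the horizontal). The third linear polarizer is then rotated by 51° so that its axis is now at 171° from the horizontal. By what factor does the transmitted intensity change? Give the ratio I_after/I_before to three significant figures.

I_new/I_old ≈ 0.271

Before rotation:
By Malus's law, I₁ = I₀ cos²(30° − 12°) = I₀ cos²(18°) = 0.9045 I₀.
I₂ = I₁ cos²(112° − 30°) = 0.9045 I₀ · cos²(82°) = 0.01752 I₀.
I₃ = I₂ cos²(120° − 112°) = 0.01752 I₀ · cos²(8°) = 0.01718 I₀.
After rotation:
I₁ = I₀ cos²(30° − 12°) = I₀ cos²(18°) = 0.9045 I₀.
I₂ = I₁ cos²(112° − 30°) = 0.9045 I₀ · cos²(82°) = 0.01752 I₀.
I₃ = I₂ cos²(171° − 112°) = 0.01752 I₀ · cos²(59°) = 0.004647 I₀.
Ratio = 0.004647 / 0.01718 = 0.2705.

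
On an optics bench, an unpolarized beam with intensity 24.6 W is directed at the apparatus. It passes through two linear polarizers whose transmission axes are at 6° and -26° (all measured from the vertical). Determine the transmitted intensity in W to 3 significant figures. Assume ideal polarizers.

I ≈ 8.85 W

Unpolarized light through the first polarizer → I₁ = 24.6 W/2 = 12.3 W, polarized at 6°.
I₂ = I₁ · cos²(32°) = 12.3 · 0.7192 = 8.846 W.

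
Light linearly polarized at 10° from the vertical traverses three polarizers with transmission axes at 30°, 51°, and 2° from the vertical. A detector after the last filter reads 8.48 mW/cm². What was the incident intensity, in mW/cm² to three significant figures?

By Malus's law, I₁ = I₀ cos²(30° − 10°) = I₀ cos²(20°) = 0.883 I₀.
I₂ = I₁ cos²(51° − 30°) = 0.883 I₀ · cos²(21°) = 0.7696 I₀.
I₃ = I₂ cos²(2° − 51°) = 0.7696 I₀ · cos²(49°) = 0.3313 I₀.
So 8.48 mW/cm² = 0.3313 I₀, giving I₀ = 8.48/0.3313 = 25.6 mW/cm².

I₀ ≈ 25.6 mW/cm²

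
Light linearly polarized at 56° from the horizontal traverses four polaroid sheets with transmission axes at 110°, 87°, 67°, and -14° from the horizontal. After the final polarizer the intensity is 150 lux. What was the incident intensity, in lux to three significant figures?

I₀ ≈ 2.37e4 lux

By Malus's law, I₁ = I₀ cos²(110° − 56°) = I₀ cos²(54°) = 0.3455 I₀.
I₂ = I₁ cos²(87° − 110°) = 0.3455 I₀ · cos²(23°) = 0.2927 I₀.
I₃ = I₂ cos²(67° − 87°) = 0.2927 I₀ · cos²(20°) = 0.2585 I₀.
I₄ = I₃ cos²(-14° − 67°) = 0.2585 I₀ · cos²(81°) = 0.006326 I₀.
So 150 lux = 0.006326 I₀, giving I₀ = 150/0.006326 = 2.371e+04 lux.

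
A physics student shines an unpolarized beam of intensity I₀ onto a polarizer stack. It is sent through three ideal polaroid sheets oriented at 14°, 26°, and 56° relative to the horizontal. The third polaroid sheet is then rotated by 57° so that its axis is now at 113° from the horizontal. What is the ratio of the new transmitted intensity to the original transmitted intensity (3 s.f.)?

I_new/I_old ≈ 0.00365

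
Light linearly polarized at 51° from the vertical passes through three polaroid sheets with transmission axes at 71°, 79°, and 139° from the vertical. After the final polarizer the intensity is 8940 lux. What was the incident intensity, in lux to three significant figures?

I₀ ≈ 4.13e4 lux

I₁ = I₀ cos²(71° − 51°) = I₀ cos²(20°) = 0.883 I₀.
I₂ = I₁ cos²(79° − 71°) = 0.883 I₀ · cos²(8°) = 0.8659 I₀.
I₃ = I₂ cos²(139° − 79°) = 0.8659 I₀ · cos²(60°) = 0.2165 I₀.
So 8940 lux = 0.2165 I₀, giving I₀ = 8940/0.2165 = 4.13e+04 lux.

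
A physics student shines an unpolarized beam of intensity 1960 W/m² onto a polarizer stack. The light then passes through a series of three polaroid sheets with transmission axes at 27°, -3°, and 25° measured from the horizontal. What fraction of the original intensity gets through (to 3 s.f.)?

Unpolarized light through the first polarizer → I₁ = 1960 W/m²/2 = 980 W/m², polarized at 27°.
I₂ = I₁ · cos²(30°) = 980 · 0.75 = 735 W/m².
I₃ = I₂ · cos²(28°) = 735 · 0.7796 = 573 W/m².
Transmitted fraction = 0.2923.

I/I₀ ≈ 0.292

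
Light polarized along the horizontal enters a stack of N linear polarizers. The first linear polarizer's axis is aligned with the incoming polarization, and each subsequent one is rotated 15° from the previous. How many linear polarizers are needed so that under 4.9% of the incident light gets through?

First polarizer is aligned with the polarization: full transmission.
Each further stage multiplies by cos²(15°) = 0.933.
After N polarizers: T = 0.933^(N−1). Require T < 0.049 ⇒ N−1 > ln(0.049)/ln(0.933) = 43.50, so N−1 ≥ 44 and N = 45.
Check: N=45 gives T = 0.04732 < 0.049; N=44 gives T = 0.05072.

N = 45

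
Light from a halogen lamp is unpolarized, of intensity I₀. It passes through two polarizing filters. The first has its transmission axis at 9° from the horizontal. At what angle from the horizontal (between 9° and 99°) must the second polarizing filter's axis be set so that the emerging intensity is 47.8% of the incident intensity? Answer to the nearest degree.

Unpolarized light through the first polarizer → I₁ = ½ I₀, now polarized at 9°.
Need I₂/I₀ = 0.478, so cos²(θ − 9°) = 0.478 / 0.5 = 0.956.
θ − 9° = arccos(√0.956) = 12.1°, giving θ ≈ 9 + 12.1 = 21.1°.

θ ≈ 21°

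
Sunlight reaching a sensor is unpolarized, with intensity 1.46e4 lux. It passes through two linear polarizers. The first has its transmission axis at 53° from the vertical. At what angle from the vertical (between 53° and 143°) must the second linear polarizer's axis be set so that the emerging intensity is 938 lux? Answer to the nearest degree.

θ ≈ 122°

Unpolarized light through the first polarizer → I₁ = ½ I₀, now polarized at 53°.
Target fraction: 938 / 1.46e4 lux = 0.06425 of I₀.
Need I₂/I₀ = 0.06425, so cos²(θ − 53°) = 0.06425 / 0.5 = 0.1285.
θ − 53° = arccos(√0.1285) = 69.0°, giving θ ≈ 53 + 69.0 = 122.0°.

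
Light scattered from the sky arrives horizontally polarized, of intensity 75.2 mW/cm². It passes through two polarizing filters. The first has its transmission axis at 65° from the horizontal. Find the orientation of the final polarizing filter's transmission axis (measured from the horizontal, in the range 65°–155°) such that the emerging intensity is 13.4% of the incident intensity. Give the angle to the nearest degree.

θ ≈ 95°

I₁ = I₀ cos²(65° − 0°) = I₀ cos²(65°) = 0.1786 I₀.
Need I₂/I₀ = 0.134, so cos²(θ − 65°) = 0.134 / 0.1786 = 0.7503.
θ − 65° = arccos(√0.7503) = 30.0°, giving θ ≈ 65 + 30.0 = 95.0°.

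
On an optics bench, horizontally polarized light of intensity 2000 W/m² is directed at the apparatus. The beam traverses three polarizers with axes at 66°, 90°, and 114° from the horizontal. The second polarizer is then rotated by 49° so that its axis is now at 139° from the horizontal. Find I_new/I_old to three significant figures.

I_new/I_old ≈ 0.101

Before rotation:
I₁ = I₀ cos²(66° − 0°) = I₀ cos²(66°) = 0.1654 I₀.
I₂ = I₁ cos²(90° − 66°) = 0.1654 I₀ · cos²(24°) = 0.1381 I₀.
I₃ = I₂ cos²(114° − 90°) = 0.1381 I₀ · cos²(24°) = 0.1152 I₀.
After rotation:
I₁ = I₀ cos²(66° − 0°) = I₀ cos²(66°) = 0.1654 I₀.
I₂ = I₁ cos²(139° − 66°) = 0.1654 I₀ · cos²(73°) = 0.01414 I₀.
I₃ = I₂ cos²(114° − 139°) = 0.01414 I₀ · cos²(25°) = 0.01162 I₀.
Ratio = 0.01162 / 0.1152 = 0.1008.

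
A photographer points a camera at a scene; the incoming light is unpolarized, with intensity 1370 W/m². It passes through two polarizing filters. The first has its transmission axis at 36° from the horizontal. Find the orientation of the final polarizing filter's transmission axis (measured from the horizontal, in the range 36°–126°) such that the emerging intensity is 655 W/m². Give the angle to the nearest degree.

Unpolarized light through the first polarizer → I₁ = ½ I₀, now polarized at 36°.
Target fraction: 655 / 1370 W/m² = 0.4781 of I₀.
Need I₂/I₀ = 0.4781, so cos²(θ − 36°) = 0.4781 / 0.5 = 0.9562.
θ − 36° = arccos(√0.9562) = 12.1°, giving θ ≈ 36 + 12.1 = 48.1°.

θ ≈ 48°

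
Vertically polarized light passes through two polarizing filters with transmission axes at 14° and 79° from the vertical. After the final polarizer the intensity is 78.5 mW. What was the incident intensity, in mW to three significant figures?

I₀ ≈ 467 mW

I₁ = I₀ cos²(14° − 0°) = I₀ cos²(14°) = 0.9415 I₀.
I₂ = I₁ cos²(79° − 14°) = 0.9415 I₀ · cos²(65°) = 0.1682 I₀.
So 78.5 mW = 0.1682 I₀, giving I₀ = 78.5/0.1682 = 466.8 mW.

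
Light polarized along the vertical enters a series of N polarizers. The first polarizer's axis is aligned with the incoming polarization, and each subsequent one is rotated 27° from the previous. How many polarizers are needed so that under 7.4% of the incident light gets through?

N = 13

First polarizer is aligned with the polarization: full transmission.
Each further stage multiplies by cos²(27°) = 0.7939.
After N polarizers: T = 0.7939^(N−1). Require T < 0.074 ⇒ N−1 > ln(0.074)/ln(0.7939) = 11.28, so N−1 ≥ 12 and N = 13.
Check: N=13 gives T = 0.06268 < 0.074; N=12 gives T = 0.07895.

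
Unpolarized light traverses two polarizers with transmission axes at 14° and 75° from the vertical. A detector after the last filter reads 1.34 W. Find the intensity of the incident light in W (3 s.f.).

I₀ ≈ 11.4 W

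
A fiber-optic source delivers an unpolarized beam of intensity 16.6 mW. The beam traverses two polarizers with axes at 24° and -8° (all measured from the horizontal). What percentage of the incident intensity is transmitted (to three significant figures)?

Unpolarized light through the first polarizer → I₁ = 16.6 mW/2 = 8.3 mW, polarized at 24°.
I₂ = I₁ · cos²(32°) = 8.3 · 0.7192 = 5.969 mW.
That is 35.96% of the incident intensity.

≈ 36.0%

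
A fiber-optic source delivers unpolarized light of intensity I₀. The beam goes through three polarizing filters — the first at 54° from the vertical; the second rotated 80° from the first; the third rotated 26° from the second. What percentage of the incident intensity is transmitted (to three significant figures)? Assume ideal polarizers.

≈ 1.22%

Unpolarized light through the first polarizer → I₁ = ½ I₀, now polarized at 54°.
I₂ = I₁ cos²(80°) = 0.5 · 0.03015 I₀ = 0.01508 I₀.
I₃ = I₂ cos²(26°) = 0.01508 · 0.8078 I₀ = 0.01218 I₀.
That is 1.218% of the incident intensity.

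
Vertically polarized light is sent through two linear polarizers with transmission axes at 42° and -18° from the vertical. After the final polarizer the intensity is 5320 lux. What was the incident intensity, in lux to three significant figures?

I₀ ≈ 3.85e4 lux

By Malus's law, I₁ = I₀ cos²(42° − 0°) = I₀ cos²(42°) = 0.5523 I₀.
I₂ = I₁ cos²(-18° − 42°) = 0.5523 I₀ · cos²(60°) = 0.1381 I₀.
So 5320 lux = 0.1381 I₀, giving I₀ = 5320/0.1381 = 3.853e+04 lux.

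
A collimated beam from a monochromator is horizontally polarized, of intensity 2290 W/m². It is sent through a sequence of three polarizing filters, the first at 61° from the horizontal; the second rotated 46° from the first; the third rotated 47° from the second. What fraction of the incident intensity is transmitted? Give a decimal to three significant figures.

I₁ = 2290 W/m² · cos²(61°) = 538.2 W/m².
I₂ = I₁ · cos²(46°) = 538.2 · 0.4826 = 259.7 W/m².
I₃ = I₂ · cos²(47°) = 259.7 · 0.4651 = 120.8 W/m².
Transmitted fraction = 0.05275.

I/I₀ ≈ 0.0528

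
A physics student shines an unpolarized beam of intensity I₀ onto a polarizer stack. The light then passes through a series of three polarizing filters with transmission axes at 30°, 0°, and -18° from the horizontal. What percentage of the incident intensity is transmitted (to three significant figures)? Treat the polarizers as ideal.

≈ 33.9%

Unpolarized light through the first polarizer → I₁ = ½ I₀, now polarized at 30°.
I₂ = I₁ cos²(0° − 30°) = 0.5 I₀ · cos²(30°) = 0.375 I₀.
I₃ = I₂ cos²(-18° − 0°) = 0.375 I₀ · cos²(18°) = 0.3392 I₀.
That is 33.92% of the incident intensity.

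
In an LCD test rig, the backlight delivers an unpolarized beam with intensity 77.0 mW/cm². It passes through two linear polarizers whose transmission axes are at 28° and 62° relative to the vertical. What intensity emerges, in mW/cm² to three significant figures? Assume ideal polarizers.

Unpolarized light through the first polarizer → I₁ = 77.0 mW/cm²/2 = 38.5 mW/cm², polarized at 28°.
I₂ = I₁ · cos²(34°) = 38.5 · 0.6873 = 26.46 mW/cm².

I ≈ 26.5 mW/cm²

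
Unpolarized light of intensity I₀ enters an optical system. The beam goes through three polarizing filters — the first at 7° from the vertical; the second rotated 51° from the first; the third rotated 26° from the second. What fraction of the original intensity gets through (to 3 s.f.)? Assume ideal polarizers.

≈ 0.160 I₀

Unpolarized light through the first polarizer → I₁ = ½ I₀, now polarized at 7°.
I₂ = I₁ cos²(51°) = 0.5 · 0.396 I₀ = 0.198 I₀.
I₃ = I₂ cos²(26°) = 0.198 · 0.8078 I₀ = 0.16 I₀.
Transmitted fraction = 0.16.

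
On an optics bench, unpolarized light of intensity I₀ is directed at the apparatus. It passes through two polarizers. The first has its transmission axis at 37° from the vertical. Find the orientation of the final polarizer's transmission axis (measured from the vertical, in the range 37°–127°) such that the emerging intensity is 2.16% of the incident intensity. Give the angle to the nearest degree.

θ ≈ 115°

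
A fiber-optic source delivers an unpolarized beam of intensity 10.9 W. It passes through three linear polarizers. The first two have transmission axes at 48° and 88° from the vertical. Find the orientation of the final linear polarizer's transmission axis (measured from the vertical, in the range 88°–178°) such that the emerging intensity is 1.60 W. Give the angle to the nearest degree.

θ ≈ 133°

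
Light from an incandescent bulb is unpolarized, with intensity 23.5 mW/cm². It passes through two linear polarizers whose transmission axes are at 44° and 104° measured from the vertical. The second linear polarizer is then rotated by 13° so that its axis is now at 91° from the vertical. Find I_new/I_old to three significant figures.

Before rotation:
Unpolarized light through the first polarizer → I₁ = ½ I₀, now polarized at 44°.
I₂ = I₁ cos²(104° − 44°) = 0.5 I₀ · cos²(60°) = 0.125 I₀.
After rotation:
Unpolarized light through the first polarizer → I₁ = ½ I₀, now polarized at 44°.
I₂ = I₁ cos²(91° − 44°) = 0.5 I₀ · cos²(47°) = 0.2326 I₀.
Ratio = 0.2326 / 0.125 = 1.86.

I_new/I_old ≈ 1.86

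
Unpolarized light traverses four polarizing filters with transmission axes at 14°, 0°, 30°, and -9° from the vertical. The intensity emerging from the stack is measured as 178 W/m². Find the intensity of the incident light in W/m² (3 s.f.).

I₀ ≈ 835 W/m²

Unpolarized light through the first polarizer → I₁ = ½ I₀, now polarized at 14°.
I₂ = I₁ cos²(0° − 14°) = 0.5 I₀ · cos²(14°) = 0.4707 I₀.
I₃ = I₂ cos²(30° − 0°) = 0.4707 I₀ · cos²(30°) = 0.3531 I₀.
I₄ = I₃ cos²(-9° − 30°) = 0.3531 I₀ · cos²(39°) = 0.2132 I₀.
So 178 W/m² = 0.2132 I₀, giving I₀ = 178/0.2132 = 834.8 W/m².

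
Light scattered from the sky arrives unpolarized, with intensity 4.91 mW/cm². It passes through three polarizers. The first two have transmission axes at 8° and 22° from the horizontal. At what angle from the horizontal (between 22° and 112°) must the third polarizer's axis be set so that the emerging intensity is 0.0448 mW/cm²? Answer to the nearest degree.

θ ≈ 104°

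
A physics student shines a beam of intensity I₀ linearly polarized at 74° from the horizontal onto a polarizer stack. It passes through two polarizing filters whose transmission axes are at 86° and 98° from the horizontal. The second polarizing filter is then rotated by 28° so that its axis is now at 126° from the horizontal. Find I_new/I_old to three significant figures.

I_new/I_old ≈ 0.613

Before rotation:
I₁ = I₀ cos²(86° − 74°) = I₀ cos²(12°) = 0.9568 I₀.
I₂ = I₁ cos²(98° − 86°) = 0.9568 I₀ · cos²(12°) = 0.9154 I₀.
After rotation:
I₁ = I₀ cos²(86° − 74°) = I₀ cos²(12°) = 0.9568 I₀.
I₂ = I₁ cos²(126° − 86°) = 0.9568 I₀ · cos²(40°) = 0.5615 I₀.
Ratio = 0.5615 / 0.9154 = 0.6133.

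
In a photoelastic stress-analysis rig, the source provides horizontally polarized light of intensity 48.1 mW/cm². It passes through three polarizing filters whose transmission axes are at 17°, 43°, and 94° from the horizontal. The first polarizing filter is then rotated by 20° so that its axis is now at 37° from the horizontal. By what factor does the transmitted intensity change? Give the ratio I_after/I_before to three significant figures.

I_new/I_old ≈ 0.854

Before rotation:
I₁ = I₀ cos²(17° − 0°) = I₀ cos²(17°) = 0.9145 I₀.
I₂ = I₁ cos²(43° − 17°) = 0.9145 I₀ · cos²(26°) = 0.7388 I₀.
I₃ = I₂ cos²(94° − 43°) = 0.7388 I₀ · cos²(51°) = 0.2926 I₀.
After rotation:
I₁ = I₀ cos²(37° − 0°) = I₀ cos²(37°) = 0.6378 I₀.
I₂ = I₁ cos²(43° − 37°) = 0.6378 I₀ · cos²(6°) = 0.6308 I₀.
I₃ = I₂ cos²(94° − 43°) = 0.6308 I₀ · cos²(51°) = 0.2498 I₀.
Ratio = 0.2498 / 0.2926 = 0.8539.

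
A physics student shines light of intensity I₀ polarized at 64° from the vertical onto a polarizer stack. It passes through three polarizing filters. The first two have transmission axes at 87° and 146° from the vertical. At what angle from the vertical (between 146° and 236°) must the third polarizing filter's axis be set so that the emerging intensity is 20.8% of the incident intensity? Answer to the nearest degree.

By Malus's law, I₁ = I₀ cos²(87° − 64°) = I₀ cos²(23°) = 0.8473 I₀.
I₂ = I₁ cos²(146° − 87°) = 0.8473 I₀ · cos²(59°) = 0.2248 I₀.
Need I₃/I₀ = 0.208, so cos²(θ − 146°) = 0.208 / 0.2248 = 0.9254.
θ − 146° = arccos(√0.9254) = 15.8°, giving θ ≈ 146 + 15.8 = 161.8°.

θ ≈ 162°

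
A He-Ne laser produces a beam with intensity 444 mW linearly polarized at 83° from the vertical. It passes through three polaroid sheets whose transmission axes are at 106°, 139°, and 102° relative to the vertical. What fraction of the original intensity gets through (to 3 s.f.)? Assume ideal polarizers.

I/I₀ ≈ 0.380

By Malus's law, I₁ = 444 mW · cos²(23°) = 376.2 mW.
I₂ = I₁ · cos²(33°) = 376.2 · 0.7034 = 264.6 mW.
I₃ = I₂ · cos²(37°) = 264.6 · 0.6378 = 168.8 mW.
Transmitted fraction = 0.3801.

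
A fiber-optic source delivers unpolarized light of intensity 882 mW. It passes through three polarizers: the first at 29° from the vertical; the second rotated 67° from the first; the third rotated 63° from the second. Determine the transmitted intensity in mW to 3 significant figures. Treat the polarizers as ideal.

I ≈ 13.9 mW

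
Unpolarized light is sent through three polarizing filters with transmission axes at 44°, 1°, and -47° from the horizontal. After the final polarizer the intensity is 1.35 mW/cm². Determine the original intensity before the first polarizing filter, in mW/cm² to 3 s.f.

Unpolarized light through the first polarizer → I₁ = ½ I₀, now polarized at 44°.
I₂ = I₁ cos²(1° − 44°) = 0.5 I₀ · cos²(43°) = 0.2674 I₀.
I₃ = I₂ cos²(-47° − 1°) = 0.2674 I₀ · cos²(48°) = 0.1197 I₀.
So 1.35 mW/cm² = 0.1197 I₀, giving I₀ = 1.35/0.1197 = 11.27 mW/cm².

I₀ ≈ 11.3 mW/cm²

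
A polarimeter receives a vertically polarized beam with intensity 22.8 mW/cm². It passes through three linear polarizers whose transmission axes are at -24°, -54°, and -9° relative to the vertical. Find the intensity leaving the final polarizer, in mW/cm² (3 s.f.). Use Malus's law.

By Malus's law, I₁ = 22.8 mW/cm² · cos²(24°) = 19.03 mW/cm².
I₂ = I₁ · cos²(30°) = 19.03 · 0.75 = 14.27 mW/cm².
I₃ = I₂ · cos²(45°) = 14.27 · 0.5 = 7.136 mW/cm².

I ≈ 7.14 mW/cm²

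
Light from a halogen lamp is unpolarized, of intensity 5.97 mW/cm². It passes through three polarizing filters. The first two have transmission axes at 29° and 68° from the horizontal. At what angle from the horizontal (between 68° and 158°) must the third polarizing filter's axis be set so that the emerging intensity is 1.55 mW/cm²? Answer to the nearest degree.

Unpolarized light through the first polarizer → I₁ = ½ I₀, now polarized at 29°.
I₂ = I₁ cos²(68° − 29°) = 0.5 I₀ · cos²(39°) = 0.302 I₀.
Target fraction: 1.55 / 5.97 mW/cm² = 0.2596 of I₀.
Need I₃/I₀ = 0.2596, so cos²(θ − 68°) = 0.2596 / 0.302 = 0.8598.
θ − 68° = arccos(√0.8598) = 22.0°, giving θ ≈ 68 + 22.0 = 90.0°.

θ ≈ 90°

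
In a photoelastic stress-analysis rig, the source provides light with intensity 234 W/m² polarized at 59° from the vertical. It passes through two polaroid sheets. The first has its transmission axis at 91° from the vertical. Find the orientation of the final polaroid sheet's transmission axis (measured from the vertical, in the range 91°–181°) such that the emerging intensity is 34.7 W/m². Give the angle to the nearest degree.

θ ≈ 154°

I₁ = I₀ cos²(91° − 59°) = I₀ cos²(32°) = 0.7192 I₀.
Target fraction: 34.7 / 234 W/m² = 0.1483 of I₀.
Need I₂/I₀ = 0.1483, so cos²(θ − 91°) = 0.1483 / 0.7192 = 0.2062.
θ − 91° = arccos(√0.2062) = 63.0°, giving θ ≈ 91 + 63.0 = 154.0°.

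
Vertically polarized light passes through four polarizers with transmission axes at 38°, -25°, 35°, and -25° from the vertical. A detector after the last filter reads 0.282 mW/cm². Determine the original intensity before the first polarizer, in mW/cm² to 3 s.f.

I₀ ≈ 35.3 mW/cm²

By Malus's law, I₁ = I₀ cos²(38° − 0°) = I₀ cos²(38°) = 0.621 I₀.
I₂ = I₁ cos²(-25° − 38°) = 0.621 I₀ · cos²(63°) = 0.128 I₀.
I₃ = I₂ cos²(35° + 25°) = 0.128 I₀ · cos²(60°) = 0.032 I₀.
I₄ = I₃ cos²(-25° − 35°) = 0.032 I₀ · cos²(60°) = 0.007999 I₀.
So 0.282 mW/cm² = 0.007999 I₀, giving I₀ = 0.282/0.007999 = 35.25 mW/cm².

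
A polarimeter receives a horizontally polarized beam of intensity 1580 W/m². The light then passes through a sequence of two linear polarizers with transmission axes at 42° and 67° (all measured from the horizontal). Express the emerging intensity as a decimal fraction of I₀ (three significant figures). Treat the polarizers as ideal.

By Malus's law, I₁ = 1580 W/m² · cos²(42°) = 872.6 W/m².
I₂ = I₁ · cos²(25°) = 872.6 · 0.8214 = 716.7 W/m².
Transmitted fraction = 0.4536.

I/I₀ ≈ 0.454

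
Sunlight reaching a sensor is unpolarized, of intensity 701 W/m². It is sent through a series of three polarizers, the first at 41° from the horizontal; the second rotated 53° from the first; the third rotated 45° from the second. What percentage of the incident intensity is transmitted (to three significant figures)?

≈ 9.05%

Unpolarized light through the first polarizer → I₁ = 701 W/m²/2 = 350.5 W/m², polarized at 41°.
I₂ = I₁ · cos²(53°) = 350.5 · 0.3622 = 126.9 W/m².
I₃ = I₂ · cos²(45°) = 126.9 · 0.5 = 63.47 W/m².
That is 9.055% of the incident intensity.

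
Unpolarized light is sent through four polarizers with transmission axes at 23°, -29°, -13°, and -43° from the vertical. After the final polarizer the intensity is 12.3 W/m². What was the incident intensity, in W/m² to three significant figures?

Unpolarized light through the first polarizer → I₁ = ½ I₀, now polarized at 23°.
I₂ = I₁ cos²(-29° − 23°) = 0.5 I₀ · cos²(52°) = 0.1895 I₀.
I₃ = I₂ cos²(-13° + 29°) = 0.1895 I₀ · cos²(16°) = 0.1751 I₀.
I₄ = I₃ cos²(-43° + 13°) = 0.1751 I₀ · cos²(30°) = 0.1313 I₀.
So 12.3 W/m² = 0.1313 I₀, giving I₀ = 12.3/0.1313 = 93.65 W/m².

I₀ ≈ 93.6 W/m²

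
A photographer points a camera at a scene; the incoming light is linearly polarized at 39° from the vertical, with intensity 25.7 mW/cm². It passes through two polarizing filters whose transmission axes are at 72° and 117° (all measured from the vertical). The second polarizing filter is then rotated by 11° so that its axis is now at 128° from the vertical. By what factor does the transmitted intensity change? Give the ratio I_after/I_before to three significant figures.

I_new/I_old ≈ 0.625

Before rotation:
I₁ = I₀ cos²(72° − 39°) = I₀ cos²(33°) = 0.7034 I₀.
I₂ = I₁ cos²(117° − 72°) = 0.7034 I₀ · cos²(45°) = 0.3517 I₀.
After rotation:
I₁ = I₀ cos²(72° − 39°) = I₀ cos²(33°) = 0.7034 I₀.
I₂ = I₁ cos²(128° − 72°) = 0.7034 I₀ · cos²(56°) = 0.2199 I₀.
Ratio = 0.2199 / 0.3517 = 0.6254.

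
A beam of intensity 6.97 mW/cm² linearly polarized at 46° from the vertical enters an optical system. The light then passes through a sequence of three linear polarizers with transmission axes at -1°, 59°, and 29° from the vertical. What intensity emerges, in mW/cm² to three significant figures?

I ≈ 0.608 mW/cm²

I₁ = 6.97 mW/cm² · cos²(47°) = 3.242 mW/cm².
I₂ = I₁ · cos²(60°) = 3.242 · 0.25 = 0.8105 mW/cm².
I₃ = I₂ · cos²(30°) = 0.8105 · 0.75 = 0.6079 mW/cm².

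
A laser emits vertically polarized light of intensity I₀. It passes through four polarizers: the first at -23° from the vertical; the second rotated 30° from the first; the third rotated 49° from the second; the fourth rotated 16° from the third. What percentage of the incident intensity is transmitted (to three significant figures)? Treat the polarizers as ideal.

≈ 25.3%

I₁ = I₀ cos²(-23° − 0°) = I₀ cos²(23°) = 0.8473 I₀.
I₂ = I₁ cos²(30°) = 0.8473 · 0.75 I₀ = 0.6355 I₀.
I₃ = I₂ cos²(49°) = 0.6355 · 0.4304 I₀ = 0.2735 I₀.
I₄ = I₃ cos²(16°) = 0.2735 · 0.924 I₀ = 0.2527 I₀.
That is 25.27% of the incident intensity.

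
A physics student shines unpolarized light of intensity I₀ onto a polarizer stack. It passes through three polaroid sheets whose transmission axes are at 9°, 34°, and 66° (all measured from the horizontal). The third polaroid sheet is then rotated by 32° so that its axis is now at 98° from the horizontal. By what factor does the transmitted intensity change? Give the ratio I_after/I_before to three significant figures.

I_new/I_old ≈ 0.267

Before rotation:
Unpolarized light through the first polarizer → I₁ = ½ I₀, now polarized at 9°.
I₂ = I₁ cos²(34° − 9°) = 0.5 I₀ · cos²(25°) = 0.4107 I₀.
I₃ = I₂ cos²(66° − 34°) = 0.4107 I₀ · cos²(32°) = 0.2954 I₀.
After rotation:
Unpolarized light through the first polarizer → I₁ = ½ I₀, now polarized at 9°.
I₂ = I₁ cos²(34° − 9°) = 0.5 I₀ · cos²(25°) = 0.4107 I₀.
I₃ = I₂ cos²(98° − 34°) = 0.4107 I₀ · cos²(64°) = 0.07892 I₀.
Ratio = 0.07892 / 0.2954 = 0.2672.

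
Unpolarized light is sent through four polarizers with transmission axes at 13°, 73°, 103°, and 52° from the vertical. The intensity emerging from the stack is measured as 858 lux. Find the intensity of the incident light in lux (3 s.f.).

I₀ ≈ 2.31e4 lux

Unpolarized light through the first polarizer → I₁ = ½ I₀, now polarized at 13°.
I₂ = I₁ cos²(73° − 13°) = 0.5 I₀ · cos²(60°) = 0.125 I₀.
I₃ = I₂ cos²(103° − 73°) = 0.125 I₀ · cos²(30°) = 0.09375 I₀.
I₄ = I₃ cos²(52° − 103°) = 0.09375 I₀ · cos²(51°) = 0.03713 I₀.
So 858 lux = 0.03713 I₀, giving I₀ = 858/0.03713 = 2.311e+04 lux.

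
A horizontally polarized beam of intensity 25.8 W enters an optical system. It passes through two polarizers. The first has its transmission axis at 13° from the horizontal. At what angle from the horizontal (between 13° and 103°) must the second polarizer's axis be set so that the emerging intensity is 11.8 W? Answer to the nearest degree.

θ ≈ 59°

By Malus's law, I₁ = I₀ cos²(13° − 0°) = I₀ cos²(13°) = 0.9494 I₀.
Target fraction: 11.8 / 25.8 W = 0.4574 of I₀.
Need I₂/I₀ = 0.4574, so cos²(θ − 13°) = 0.4574 / 0.9494 = 0.4817.
θ − 13° = arccos(√0.4817) = 46.0°, giving θ ≈ 13 + 46.0 = 59.0°.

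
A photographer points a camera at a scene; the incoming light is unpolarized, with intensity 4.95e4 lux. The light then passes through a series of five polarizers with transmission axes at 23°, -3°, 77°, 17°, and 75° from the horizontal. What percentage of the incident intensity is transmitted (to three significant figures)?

≈ 0.0855%

Unpolarized light through the first polarizer → I₁ = 4.95e4 lux/2 = 2.475e+04 lux, polarized at 23°.
I₂ = I₁ · cos²(26°) = 2.475e+04 · 0.8078 = 1.999e+04 lux.
I₃ = I₂ · cos²(80°) = 1.999e+04 · 0.03015 = 602.9 lux.
I₄ = I₃ · cos²(60°) = 602.9 · 0.25 = 150.7 lux.
I₅ = I₄ · cos²(58°) = 150.7 · 0.2808 = 42.32 lux.
That is 0.0855% of the incident intensity.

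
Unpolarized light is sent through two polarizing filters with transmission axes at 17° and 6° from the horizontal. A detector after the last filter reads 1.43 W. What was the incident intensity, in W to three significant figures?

Unpolarized light through the first polarizer → I₁ = ½ I₀, now polarized at 17°.
I₂ = I₁ cos²(6° − 17°) = 0.5 I₀ · cos²(11°) = 0.4818 I₀.
So 1.43 W = 0.4818 I₀, giving I₀ = 1.43/0.4818 = 2.968 W.

I₀ ≈ 2.97 W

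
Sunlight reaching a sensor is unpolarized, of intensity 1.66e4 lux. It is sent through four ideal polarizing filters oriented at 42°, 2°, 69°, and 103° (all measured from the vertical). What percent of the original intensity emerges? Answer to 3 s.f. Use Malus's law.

≈ 3.08%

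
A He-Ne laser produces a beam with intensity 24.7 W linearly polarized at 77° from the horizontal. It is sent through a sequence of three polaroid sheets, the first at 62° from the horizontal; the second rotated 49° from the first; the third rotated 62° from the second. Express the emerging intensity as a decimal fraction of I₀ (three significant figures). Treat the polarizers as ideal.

I₁ = 24.7 W · cos²(15°) = 23.05 W.
I₂ = I₁ · cos²(49°) = 23.05 · 0.4304 = 9.919 W.
I₃ = I₂ · cos²(62°) = 9.919 · 0.2204 = 2.186 W.
Transmitted fraction = 0.08851.

I/I₀ ≈ 0.0885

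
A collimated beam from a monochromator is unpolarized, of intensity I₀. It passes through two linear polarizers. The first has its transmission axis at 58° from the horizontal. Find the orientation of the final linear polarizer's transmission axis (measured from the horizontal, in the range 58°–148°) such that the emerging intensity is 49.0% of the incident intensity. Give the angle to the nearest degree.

θ ≈ 66°

Unpolarized light through the first polarizer → I₁ = ½ I₀, now polarized at 58°.
Need I₂/I₀ = 0.49, so cos²(θ − 58°) = 0.49 / 0.5 = 0.98.
θ − 58° = arccos(√0.98) = 8.1°, giving θ ≈ 58 + 8.1 = 66.1°.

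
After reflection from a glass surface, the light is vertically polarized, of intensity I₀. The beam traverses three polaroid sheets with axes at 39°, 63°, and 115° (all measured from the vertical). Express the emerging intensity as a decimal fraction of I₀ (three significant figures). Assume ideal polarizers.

≈ 0.191 I₀

By Malus's law, I₁ = I₀ cos²(39° − 0°) = I₀ cos²(39°) = 0.604 I₀.
I₂ = I₁ cos²(63° − 39°) = 0.604 I₀ · cos²(24°) = 0.504 I₀.
I₃ = I₂ cos²(115° − 63°) = 0.504 I₀ · cos²(52°) = 0.1911 I₀.
Transmitted fraction = 0.1911.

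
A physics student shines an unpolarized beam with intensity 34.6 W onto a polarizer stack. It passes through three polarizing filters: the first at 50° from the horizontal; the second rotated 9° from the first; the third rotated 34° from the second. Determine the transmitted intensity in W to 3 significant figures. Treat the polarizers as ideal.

I ≈ 11.6 W

Unpolarized light through the first polarizer → I₁ = 34.6 W/2 = 17.3 W, polarized at 50°.
I₂ = I₁ · cos²(9°) = 17.3 · 0.9755 = 16.88 W.
I₃ = I₂ · cos²(34°) = 16.88 · 0.6873 = 11.6 W.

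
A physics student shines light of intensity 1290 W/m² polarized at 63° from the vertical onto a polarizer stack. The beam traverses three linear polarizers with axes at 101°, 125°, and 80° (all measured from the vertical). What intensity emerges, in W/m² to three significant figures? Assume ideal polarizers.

I ≈ 334 W/m²

I₁ = 1290 W/m² · cos²(38°) = 801 W/m².
I₂ = I₁ · cos²(24°) = 801 · 0.8346 = 668.5 W/m².
I₃ = I₂ · cos²(45°) = 668.5 · 0.5 = 334.3 W/m².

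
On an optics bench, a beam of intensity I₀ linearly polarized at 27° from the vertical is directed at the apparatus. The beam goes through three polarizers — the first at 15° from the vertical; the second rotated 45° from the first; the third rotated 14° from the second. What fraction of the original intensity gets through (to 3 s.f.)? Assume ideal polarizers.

I₁ = I₀ cos²(15° − 27°) = I₀ cos²(12°) = 0.9568 I₀.
I₂ = I₁ cos²(45°) = 0.9568 · 0.5 I₀ = 0.4784 I₀.
I₃ = I₂ cos²(14°) = 0.4784 · 0.9415 I₀ = 0.4504 I₀.
Transmitted fraction = 0.4504.

≈ 0.450 I₀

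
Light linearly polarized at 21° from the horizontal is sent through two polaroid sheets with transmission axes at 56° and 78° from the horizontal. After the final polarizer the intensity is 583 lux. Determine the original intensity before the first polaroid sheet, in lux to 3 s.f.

I₀ ≈ 1010 lux

By Malus's law, I₁ = I₀ cos²(56° − 21°) = I₀ cos²(35°) = 0.671 I₀.
I₂ = I₁ cos²(78° − 56°) = 0.671 I₀ · cos²(22°) = 0.5768 I₀.
So 583 lux = 0.5768 I₀, giving I₀ = 583/0.5768 = 1011 lux.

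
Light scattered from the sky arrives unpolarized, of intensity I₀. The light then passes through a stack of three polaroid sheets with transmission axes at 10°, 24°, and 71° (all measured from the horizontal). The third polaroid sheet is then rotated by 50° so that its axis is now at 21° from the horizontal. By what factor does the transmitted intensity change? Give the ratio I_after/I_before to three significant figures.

I_new/I_old ≈ 2.14

Before rotation:
Unpolarized light through the first polarizer → I₁ = ½ I₀, now polarized at 10°.
I₂ = I₁ cos²(24° − 10°) = 0.5 I₀ · cos²(14°) = 0.4707 I₀.
I₃ = I₂ cos²(71° − 24°) = 0.4707 I₀ · cos²(47°) = 0.2189 I₀.
After rotation:
Unpolarized light through the first polarizer → I₁ = ½ I₀, now polarized at 10°.
I₂ = I₁ cos²(24° − 10°) = 0.5 I₀ · cos²(14°) = 0.4707 I₀.
I₃ = I₂ cos²(21° − 24°) = 0.4707 I₀ · cos²(3°) = 0.4694 I₀.
Ratio = 0.4694 / 0.2189 = 2.144.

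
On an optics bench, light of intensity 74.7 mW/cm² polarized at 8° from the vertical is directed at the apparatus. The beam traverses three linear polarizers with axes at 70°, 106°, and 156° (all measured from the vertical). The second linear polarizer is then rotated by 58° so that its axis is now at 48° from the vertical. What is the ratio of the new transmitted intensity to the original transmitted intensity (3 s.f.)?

I_new/I_old ≈ 0.304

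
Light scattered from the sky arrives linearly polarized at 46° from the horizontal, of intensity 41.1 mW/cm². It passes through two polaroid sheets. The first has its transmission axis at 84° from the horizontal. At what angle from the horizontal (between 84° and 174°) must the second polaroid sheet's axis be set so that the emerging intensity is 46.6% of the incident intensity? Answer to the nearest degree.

θ ≈ 114°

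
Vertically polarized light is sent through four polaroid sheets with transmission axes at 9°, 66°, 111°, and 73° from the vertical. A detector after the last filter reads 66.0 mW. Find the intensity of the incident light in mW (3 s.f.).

I₁ = I₀ cos²(9° − 0°) = I₀ cos²(9°) = 0.9755 I₀.
I₂ = I₁ cos²(66° − 9°) = 0.9755 I₀ · cos²(57°) = 0.2894 I₀.
I₃ = I₂ cos²(111° − 66°) = 0.2894 I₀ · cos²(45°) = 0.1447 I₀.
I₄ = I₃ cos²(73° − 111°) = 0.1447 I₀ · cos²(38°) = 0.08984 I₀.
So 66.0 mW = 0.08984 I₀, giving I₀ = 66.0/0.08984 = 734.6 mW.

I₀ ≈ 735 mW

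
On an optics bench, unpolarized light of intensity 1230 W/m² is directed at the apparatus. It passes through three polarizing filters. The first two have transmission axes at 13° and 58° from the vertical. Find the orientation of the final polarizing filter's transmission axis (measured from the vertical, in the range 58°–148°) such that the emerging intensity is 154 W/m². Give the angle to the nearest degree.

Unpolarized light through the first polarizer → I₁ = ½ I₀, now polarized at 13°.
I₂ = I₁ cos²(58° − 13°) = 0.5 I₀ · cos²(45°) = 0.25 I₀.
Target fraction: 154 / 1230 W/m² = 0.1252 of I₀.
Need I₃/I₀ = 0.1252, so cos²(θ − 58°) = 0.1252 / 0.25 = 0.5008.
θ − 58° = arccos(√0.5008) = 45.0°, giving θ ≈ 58 + 45.0 = 103.0°.

θ ≈ 103°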